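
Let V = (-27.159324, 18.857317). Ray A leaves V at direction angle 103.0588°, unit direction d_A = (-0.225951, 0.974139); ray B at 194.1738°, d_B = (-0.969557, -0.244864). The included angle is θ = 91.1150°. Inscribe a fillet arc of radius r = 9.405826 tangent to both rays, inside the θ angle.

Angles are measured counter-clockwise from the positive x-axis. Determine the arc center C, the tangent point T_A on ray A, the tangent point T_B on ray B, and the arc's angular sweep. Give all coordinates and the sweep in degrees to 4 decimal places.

center=(-38.4062,25.7180) T_A=(-29.2436,27.8433) T_B=(-36.1030,16.5986) sweep=88.8850

bisector direction at 148.6163° = (-0.853699,0.520767)
center distance |VC| = r/sin(θ/2) = 9.405826/sin(45.5575°) = 13.174284
C = V + |VC|·bis = (-38.4062,25.7180)
T_A = V + ((C−V)·d_A)·d_A = V + 9.2245·d_A = (-29.2436,27.8433)
T_B = V + ((C−V)·d_B)·d_B = V + 9.2245·d_B = (-36.1030,16.5986)
sweep = 180° − θ = 88.8850°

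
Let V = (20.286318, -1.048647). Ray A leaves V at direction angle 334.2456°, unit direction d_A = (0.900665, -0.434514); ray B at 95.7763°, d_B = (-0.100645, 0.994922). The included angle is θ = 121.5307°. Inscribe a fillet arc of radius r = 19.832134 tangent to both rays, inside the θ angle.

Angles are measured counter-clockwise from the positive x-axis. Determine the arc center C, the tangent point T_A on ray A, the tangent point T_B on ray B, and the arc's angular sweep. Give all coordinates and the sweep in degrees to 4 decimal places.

center=(38.9006,11.9905) T_A=(30.2833,-5.8716) T_B=(19.1692,9.9945) sweep=58.4693

bisector direction at 35.0110° = (0.819042,0.573733)
center distance |VC| = r/sin(θ/2) = 19.832134/sin(60.7653°) = 22.726935
C = V + |VC|·bis = (38.9006,11.9905)
T_A = V + ((C−V)·d_A)·d_A = V + 11.0996·d_A = (30.2833,-5.8716)
T_B = V + ((C−V)·d_B)·d_B = V + 11.0996·d_B = (19.1692,9.9945)
sweep = 180° − θ = 58.4693°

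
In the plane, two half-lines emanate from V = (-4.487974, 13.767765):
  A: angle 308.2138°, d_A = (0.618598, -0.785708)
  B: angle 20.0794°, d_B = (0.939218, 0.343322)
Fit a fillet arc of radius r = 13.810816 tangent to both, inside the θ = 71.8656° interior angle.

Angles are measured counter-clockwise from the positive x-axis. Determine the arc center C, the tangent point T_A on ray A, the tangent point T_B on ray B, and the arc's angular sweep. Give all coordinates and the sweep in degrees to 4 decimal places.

bisector direction at 344.1466° = (0.961964,-0.273177)
center distance |VC| = r/sin(θ/2) = 13.810816/sin(35.9328°) = 23.534371
C = V + |VC|·bis = (18.1512,7.3387)
T_A = V + ((C−V)·d_A)·d_A = V + 19.0559·d_A = (7.3000,-1.2046)
T_B = V + ((C−V)·d_B)·d_B = V + 19.0559·d_B = (13.4097,20.3101)
sweep = 180° − θ = 108.1344°

center=(18.1512,7.3387) T_A=(7.3000,-1.2046) T_B=(13.4097,20.3101) sweep=108.1344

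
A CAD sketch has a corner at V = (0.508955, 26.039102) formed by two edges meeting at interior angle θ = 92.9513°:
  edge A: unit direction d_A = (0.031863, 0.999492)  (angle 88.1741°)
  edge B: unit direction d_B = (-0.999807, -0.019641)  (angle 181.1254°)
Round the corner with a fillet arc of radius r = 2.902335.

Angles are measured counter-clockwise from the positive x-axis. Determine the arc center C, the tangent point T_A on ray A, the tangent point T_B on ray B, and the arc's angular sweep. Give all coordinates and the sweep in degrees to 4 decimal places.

bisector direction at 134.6498° = (-0.702771,0.711416)
center distance |VC| = r/sin(θ/2) = 2.902335/sin(46.4757°) = 4.002769
C = V + |VC|·bis = (-2.3041,28.8867)
T_A = V + ((C−V)·d_A)·d_A = V + 2.7566·d_A = (0.5968,28.7943)
T_B = V + ((C−V)·d_B)·d_B = V + 2.7566·d_B = (-2.2471,25.9850)
sweep = 180° − θ = 87.0487°

center=(-2.3041,28.8867) T_A=(0.5968,28.7943) T_B=(-2.2471,25.9850) sweep=87.0487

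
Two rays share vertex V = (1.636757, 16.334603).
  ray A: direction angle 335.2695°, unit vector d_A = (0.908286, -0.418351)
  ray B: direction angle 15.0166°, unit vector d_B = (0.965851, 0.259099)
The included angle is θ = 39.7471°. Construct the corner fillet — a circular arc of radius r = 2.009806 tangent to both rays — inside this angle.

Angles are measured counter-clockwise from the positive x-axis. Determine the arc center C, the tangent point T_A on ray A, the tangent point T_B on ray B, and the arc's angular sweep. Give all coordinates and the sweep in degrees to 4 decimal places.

bisector direction at 355.1431° = (0.996409,-0.084668)
center distance |VC| = r/sin(θ/2) = 2.009806/sin(19.8736°) = 5.912143
C = V + |VC|·bis = (7.5277,15.8340)
T_A = V + ((C−V)·d_A)·d_A = V + 5.5600·d_A = (6.6869,14.0086)
T_B = V + ((C−V)·d_B)·d_B = V + 5.5600·d_B = (7.0069,17.7752)
sweep = 180° − θ = 140.2529°

center=(7.5277,15.8340) T_A=(6.6869,14.0086) T_B=(7.0069,17.7752) sweep=140.2529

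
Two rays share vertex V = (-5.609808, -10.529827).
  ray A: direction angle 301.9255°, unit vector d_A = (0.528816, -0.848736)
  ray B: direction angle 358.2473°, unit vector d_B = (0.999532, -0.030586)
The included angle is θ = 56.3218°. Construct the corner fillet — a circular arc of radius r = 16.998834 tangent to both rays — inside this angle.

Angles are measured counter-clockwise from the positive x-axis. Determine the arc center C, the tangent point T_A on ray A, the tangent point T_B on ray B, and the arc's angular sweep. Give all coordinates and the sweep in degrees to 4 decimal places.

bisector direction at 330.0864° = (0.866778,-0.498693)
center distance |VC| = r/sin(θ/2) = 16.998834/sin(28.1609°) = 36.018353
C = V + |VC|·bis = (25.6101,-28.4919)
T_A = V + ((C−V)·d_A)·d_A = V + 31.7547·d_A = (11.1826,-37.4812)
T_B = V + ((C−V)·d_B)·d_B = V + 31.7547·d_B = (26.1300,-11.5011)
sweep = 180° − θ = 123.6782°

center=(25.6101,-28.4919) T_A=(11.1826,-37.4812) T_B=(26.1300,-11.5011) sweep=123.6782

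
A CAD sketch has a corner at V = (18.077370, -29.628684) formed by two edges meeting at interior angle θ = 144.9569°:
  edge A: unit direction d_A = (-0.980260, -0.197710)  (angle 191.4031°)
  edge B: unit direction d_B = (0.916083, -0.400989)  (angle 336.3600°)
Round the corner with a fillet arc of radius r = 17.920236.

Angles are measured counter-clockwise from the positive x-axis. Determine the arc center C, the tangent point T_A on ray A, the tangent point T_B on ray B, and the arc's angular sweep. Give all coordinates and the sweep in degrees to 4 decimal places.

bisector direction at 263.8816° = (-0.106584,-0.994304)
center distance |VC| = r/sin(θ/2) = 17.920236/sin(72.4784°) = 18.792119
C = V + |VC|·bis = (16.0744,-48.3138)
T_A = V + ((C−V)·d_A)·d_A = V + 5.6576·d_A = (12.5314,-30.7473)
T_B = V + ((C−V)·d_B)·d_B = V + 5.6576·d_B = (23.2602,-31.8973)
sweep = 180° − θ = 35.0431°

center=(16.0744,-48.3138) T_A=(12.5314,-30.7473) T_B=(23.2602,-31.8973) sweep=35.0431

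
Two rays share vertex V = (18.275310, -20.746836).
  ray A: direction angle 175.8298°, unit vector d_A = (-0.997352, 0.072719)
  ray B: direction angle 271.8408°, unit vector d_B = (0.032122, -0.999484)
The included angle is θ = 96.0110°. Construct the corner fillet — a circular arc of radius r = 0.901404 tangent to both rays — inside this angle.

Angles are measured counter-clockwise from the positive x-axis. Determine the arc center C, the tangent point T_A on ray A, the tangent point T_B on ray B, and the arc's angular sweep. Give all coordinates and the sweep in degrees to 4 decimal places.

center=(17.4004,-21.5868) T_A=(17.4660,-20.6878) T_B=(18.3014,-21.5579) sweep=83.9890

bisector direction at 223.8353° = (-0.721334,-0.692588)
center distance |VC| = r/sin(θ/2) = 0.901404/sin(48.0055°) = 1.212854
C = V + |VC|·bis = (17.4004,-21.5868)
T_A = V + ((C−V)·d_A)·d_A = V + 0.8115·d_A = (17.4660,-20.6878)
T_B = V + ((C−V)·d_B)·d_B = V + 0.8115·d_B = (18.3014,-21.5579)
sweep = 180° − θ = 83.9890°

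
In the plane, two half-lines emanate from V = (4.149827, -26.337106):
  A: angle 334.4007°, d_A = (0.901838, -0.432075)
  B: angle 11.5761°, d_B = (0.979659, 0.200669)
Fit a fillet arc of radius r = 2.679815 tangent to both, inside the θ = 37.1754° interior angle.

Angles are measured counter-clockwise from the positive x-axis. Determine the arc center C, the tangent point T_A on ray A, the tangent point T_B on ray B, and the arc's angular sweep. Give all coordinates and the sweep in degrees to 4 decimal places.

bisector direction at 352.9884° = (0.992521,-0.122070)
center distance |VC| = r/sin(θ/2) = 2.679815/sin(18.5877°) = 8.407109
C = V + |VC|·bis = (12.4941,-27.3634)
T_A = V + ((C−V)·d_A)·d_A = V + 7.9686·d_A = (11.3362,-29.7801)
T_B = V + ((C−V)·d_B)·d_B = V + 7.9686·d_B = (11.9563,-24.7381)
sweep = 180° − θ = 142.8246°

center=(12.4941,-27.3634) T_A=(11.3362,-29.7801) T_B=(11.9563,-24.7381) sweep=142.8246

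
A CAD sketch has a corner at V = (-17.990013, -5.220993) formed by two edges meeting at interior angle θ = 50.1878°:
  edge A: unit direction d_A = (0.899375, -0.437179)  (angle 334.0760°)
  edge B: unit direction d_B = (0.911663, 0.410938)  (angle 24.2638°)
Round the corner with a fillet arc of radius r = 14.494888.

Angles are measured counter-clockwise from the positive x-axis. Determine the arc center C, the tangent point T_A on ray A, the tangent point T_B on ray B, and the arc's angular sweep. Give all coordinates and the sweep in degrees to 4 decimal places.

center=(16.1842,-5.7161) T_A=(9.8473,-18.7525) T_B=(10.2276,7.4983) sweep=129.8122

bisector direction at 359.1699° = (0.999895,-0.014487)
center distance |VC| = r/sin(θ/2) = 14.494888/sin(25.0939°) = 34.177753
C = V + |VC|·bis = (16.1842,-5.7161)
T_A = V + ((C−V)·d_A)·d_A = V + 30.9519·d_A = (9.8473,-18.7525)
T_B = V + ((C−V)·d_B)·d_B = V + 30.9519·d_B = (10.2276,7.4983)
sweep = 180° − θ = 129.8122°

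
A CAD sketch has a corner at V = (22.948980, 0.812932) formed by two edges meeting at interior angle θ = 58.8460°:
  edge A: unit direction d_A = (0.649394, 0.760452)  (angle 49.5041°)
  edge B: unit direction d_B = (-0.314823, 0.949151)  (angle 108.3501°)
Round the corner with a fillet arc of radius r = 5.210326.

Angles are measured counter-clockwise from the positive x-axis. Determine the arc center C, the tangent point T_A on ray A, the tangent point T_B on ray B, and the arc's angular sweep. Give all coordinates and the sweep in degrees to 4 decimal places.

bisector direction at 78.9271° = (0.192058,0.981384)
center distance |VC| = r/sin(θ/2) = 5.210326/sin(29.4230°) = 10.606187
C = V + |VC|·bis = (24.9860,11.2217)
T_A = V + ((C−V)·d_A)·d_A = V + 9.2382·d_A = (28.9482,7.8381)
T_B = V + ((C−V)·d_B)·d_B = V + 9.2382·d_B = (20.0406,9.5813)
sweep = 180° − θ = 121.1540°

center=(24.9860,11.2217) T_A=(28.9482,7.8381) T_B=(20.0406,9.5813) sweep=121.1540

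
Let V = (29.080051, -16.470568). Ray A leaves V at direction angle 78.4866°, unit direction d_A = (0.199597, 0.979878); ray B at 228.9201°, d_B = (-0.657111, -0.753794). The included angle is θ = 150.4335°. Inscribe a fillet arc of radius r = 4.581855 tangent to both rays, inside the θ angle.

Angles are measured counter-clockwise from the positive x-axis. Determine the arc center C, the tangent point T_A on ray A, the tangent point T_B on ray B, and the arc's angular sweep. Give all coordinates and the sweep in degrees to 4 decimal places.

bisector direction at 153.7034° = (-0.896512,0.443019)
center distance |VC| = r/sin(θ/2) = 4.581855/sin(75.2168°) = 4.738716
C = V + |VC|·bis = (24.8317,-14.3712)
T_A = V + ((C−V)·d_A)·d_A = V + 1.2091·d_A = (29.3214,-15.2858)
T_B = V + ((C−V)·d_B)·d_B = V + 1.2091·d_B = (28.2855,-17.3820)
sweep = 180° − θ = 29.5665°

center=(24.8317,-14.3712) T_A=(29.3214,-15.2858) T_B=(28.2855,-17.3820) sweep=29.5665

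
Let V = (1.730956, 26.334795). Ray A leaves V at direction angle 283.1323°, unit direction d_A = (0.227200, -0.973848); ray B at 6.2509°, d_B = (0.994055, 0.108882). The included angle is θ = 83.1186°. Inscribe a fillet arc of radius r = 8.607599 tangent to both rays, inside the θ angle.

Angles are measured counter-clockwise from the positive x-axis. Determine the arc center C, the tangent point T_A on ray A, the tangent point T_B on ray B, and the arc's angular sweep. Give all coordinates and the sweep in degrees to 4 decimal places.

center=(12.3193,18.8355) T_A=(3.9368,16.8798) T_B=(11.3821,27.3919) sweep=96.8814

bisector direction at 324.6916° = (0.816053,-0.577977)
center distance |VC| = r/sin(θ/2) = 8.607599/sin(41.5593°) = 12.975077
C = V + |VC|·bis = (12.3193,18.8355)
T_A = V + ((C−V)·d_A)·d_A = V + 9.7089·d_A = (3.9368,16.8798)
T_B = V + ((C−V)·d_B)·d_B = V + 9.7089·d_B = (11.3821,27.3919)
sweep = 180° − θ = 96.8814°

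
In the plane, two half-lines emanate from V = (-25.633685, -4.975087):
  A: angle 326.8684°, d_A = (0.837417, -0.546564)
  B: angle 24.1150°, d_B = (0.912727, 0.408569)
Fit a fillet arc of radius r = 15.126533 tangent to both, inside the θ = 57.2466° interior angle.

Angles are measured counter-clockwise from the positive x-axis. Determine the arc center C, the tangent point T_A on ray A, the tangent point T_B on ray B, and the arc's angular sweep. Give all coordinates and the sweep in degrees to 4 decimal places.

center=(5.8448,-7.4571) T_A=(-2.4228,-20.1243) T_B=(-0.3354,6.3493) sweep=122.7534

bisector direction at 355.4917° = (0.996906,-0.078604)
center distance |VC| = r/sin(θ/2) = 15.126533/sin(28.6233°) = 31.576180
C = V + |VC|·bis = (5.8448,-7.4571)
T_A = V + ((C−V)·d_A)·d_A = V + 27.7172·d_A = (-2.4228,-20.1243)
T_B = V + ((C−V)·d_B)·d_B = V + 27.7172·d_B = (-0.3354,6.3493)
sweep = 180° − θ = 122.7534°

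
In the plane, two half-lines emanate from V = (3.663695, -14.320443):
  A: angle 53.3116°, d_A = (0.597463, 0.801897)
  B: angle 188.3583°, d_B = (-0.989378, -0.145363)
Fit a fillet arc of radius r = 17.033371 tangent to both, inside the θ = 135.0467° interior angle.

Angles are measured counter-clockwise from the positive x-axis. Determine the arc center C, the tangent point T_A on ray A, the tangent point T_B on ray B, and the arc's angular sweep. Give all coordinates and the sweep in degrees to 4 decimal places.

bisector direction at 120.8349° = (-0.512567,0.858647)
center distance |VC| = r/sin(θ/2) = 17.033371/sin(67.5233°) = 18.433678
C = V + |VC|·bis = (-5.7848,1.5076)
T_A = V + ((C−V)·d_A)·d_A = V + 7.0473·d_A = (7.8742,-8.6692)
T_B = V + ((C−V)·d_B)·d_B = V + 7.0473·d_B = (-3.3088,-15.3449)
sweep = 180° − θ = 44.9533°

center=(-5.7848,1.5076) T_A=(7.8742,-8.6692) T_B=(-3.3088,-15.3449) sweep=44.9533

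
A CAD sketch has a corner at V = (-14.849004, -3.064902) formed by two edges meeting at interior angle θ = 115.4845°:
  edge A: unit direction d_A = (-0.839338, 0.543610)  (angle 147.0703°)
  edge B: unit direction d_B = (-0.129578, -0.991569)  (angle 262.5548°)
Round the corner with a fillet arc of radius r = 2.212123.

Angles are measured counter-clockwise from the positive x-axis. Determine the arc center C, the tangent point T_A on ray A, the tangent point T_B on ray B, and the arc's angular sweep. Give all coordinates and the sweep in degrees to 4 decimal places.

center=(-17.2234,-4.1627) T_A=(-16.0209,-2.3059) T_B=(-15.0299,-4.4493) sweep=64.5155

bisector direction at 204.8125° = (-0.907686,-0.419651)
center distance |VC| = r/sin(θ/2) = 2.212123/sin(57.7422°) = 2.615867
C = V + |VC|·bis = (-17.2234,-4.1627)
T_A = V + ((C−V)·d_A)·d_A = V + 1.3962·d_A = (-16.0209,-2.3059)
T_B = V + ((C−V)·d_B)·d_B = V + 1.3962·d_B = (-15.0299,-4.4493)
sweep = 180° − θ = 64.5155°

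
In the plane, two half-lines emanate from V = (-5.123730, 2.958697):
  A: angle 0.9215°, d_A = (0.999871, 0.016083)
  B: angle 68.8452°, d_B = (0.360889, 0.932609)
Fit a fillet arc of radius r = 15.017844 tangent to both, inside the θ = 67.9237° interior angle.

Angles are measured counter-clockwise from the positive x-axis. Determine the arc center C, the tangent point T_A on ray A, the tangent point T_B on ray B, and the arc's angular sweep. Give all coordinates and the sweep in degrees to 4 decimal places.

bisector direction at 34.8834° = (0.820318,0.571908)
center distance |VC| = r/sin(θ/2) = 15.017844/sin(33.9618°) = 26.882828
C = V + |VC|·bis = (16.9287,18.3332)
T_A = V + ((C−V)·d_A)·d_A = V + 22.2969·d_A = (17.1703,3.3173)
T_B = V + ((C−V)·d_B)·d_B = V + 22.2969·d_B = (2.9230,23.7530)
sweep = 180° − θ = 112.0763°

center=(16.9287,18.3332) T_A=(17.1703,3.3173) T_B=(2.9230,23.7530) sweep=112.0763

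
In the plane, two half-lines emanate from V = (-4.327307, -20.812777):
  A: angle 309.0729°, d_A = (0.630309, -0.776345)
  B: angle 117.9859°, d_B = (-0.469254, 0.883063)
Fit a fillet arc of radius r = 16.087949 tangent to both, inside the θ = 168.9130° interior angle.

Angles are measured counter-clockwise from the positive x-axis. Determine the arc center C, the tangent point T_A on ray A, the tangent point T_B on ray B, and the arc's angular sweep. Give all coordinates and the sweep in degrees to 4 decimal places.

bisector direction at 33.5294° = (0.833602,0.552365)
center distance |VC| = r/sin(θ/2) = 16.087949/sin(84.4565°) = 16.163544
C = V + |VC|·bis = (9.1467,-11.8846)
T_A = V + ((C−V)·d_A)·d_A = V + 1.5614·d_A = (-3.3431,-22.0250)
T_B = V + ((C−V)·d_B)·d_B = V + 1.5614·d_B = (-5.0600,-19.4339)
sweep = 180° − θ = 11.0870°

center=(9.1467,-11.8846) T_A=(-3.3431,-22.0250) T_B=(-5.0600,-19.4339) sweep=11.0870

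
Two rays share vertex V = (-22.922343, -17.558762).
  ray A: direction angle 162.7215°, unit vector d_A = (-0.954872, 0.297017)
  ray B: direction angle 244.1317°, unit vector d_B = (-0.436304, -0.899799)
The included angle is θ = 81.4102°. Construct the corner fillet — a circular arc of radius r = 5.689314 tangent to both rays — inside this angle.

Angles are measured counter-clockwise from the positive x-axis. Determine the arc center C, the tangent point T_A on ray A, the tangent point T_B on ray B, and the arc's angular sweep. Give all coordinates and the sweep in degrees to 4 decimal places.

bisector direction at 203.4266° = (-0.917570,-0.397574)
center distance |VC| = r/sin(θ/2) = 5.689314/sin(40.7051°) = 8.723722
C = V + |VC|·bis = (-30.9270,-21.0271)
T_A = V + ((C−V)·d_A)·d_A = V + 6.6132·d_A = (-29.2371,-15.5945)
T_B = V + ((C−V)·d_B)·d_B = V + 6.6132·d_B = (-25.8077,-23.5094)
sweep = 180° − θ = 98.5898°

center=(-30.9270,-21.0271) T_A=(-29.2371,-15.5945) T_B=(-25.8077,-23.5094) sweep=98.5898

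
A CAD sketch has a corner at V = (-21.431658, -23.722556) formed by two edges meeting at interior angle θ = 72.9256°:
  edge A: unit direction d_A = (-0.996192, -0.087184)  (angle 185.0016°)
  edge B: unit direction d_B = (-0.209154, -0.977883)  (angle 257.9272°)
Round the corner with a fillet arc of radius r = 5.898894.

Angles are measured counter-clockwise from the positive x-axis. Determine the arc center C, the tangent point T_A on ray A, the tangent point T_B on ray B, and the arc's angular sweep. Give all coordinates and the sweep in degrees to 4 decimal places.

bisector direction at 221.4644° = (-0.749367,-0.662155)
center distance |VC| = r/sin(θ/2) = 5.898894/sin(36.4628°) = 9.925772
C = V + |VC|·bis = (-28.8697,-30.2950)
T_A = V + ((C−V)·d_A)·d_A = V + 7.9827·d_A = (-29.3840,-24.4185)
T_B = V + ((C−V)·d_B)·d_B = V + 7.9827·d_B = (-23.1013,-31.5287)
sweep = 180° − θ = 107.0744°

center=(-28.8697,-30.2950) T_A=(-29.3840,-24.4185) T_B=(-23.1013,-31.5287) sweep=107.0744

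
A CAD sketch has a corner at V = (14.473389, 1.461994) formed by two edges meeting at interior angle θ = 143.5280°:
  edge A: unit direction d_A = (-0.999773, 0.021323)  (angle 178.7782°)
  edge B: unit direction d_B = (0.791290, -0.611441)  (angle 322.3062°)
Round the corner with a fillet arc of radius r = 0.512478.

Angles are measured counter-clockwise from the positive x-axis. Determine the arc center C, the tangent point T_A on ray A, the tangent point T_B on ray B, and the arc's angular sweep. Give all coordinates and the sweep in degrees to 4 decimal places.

center=(14.2936,0.9532) T_A=(14.3046,1.4656) T_B=(14.6070,1.3588) sweep=36.4720

bisector direction at 250.5422° = (-0.333112,-0.942887)
center distance |VC| = r/sin(θ/2) = 0.512478/sin(71.7640°) = 0.539578
C = V + |VC|·bis = (14.2936,0.9532)
T_A = V + ((C−V)·d_A)·d_A = V + 0.1689·d_A = (14.3046,1.4656)
T_B = V + ((C−V)·d_B)·d_B = V + 0.1689·d_B = (14.6070,1.3588)
sweep = 180° − θ = 36.4720°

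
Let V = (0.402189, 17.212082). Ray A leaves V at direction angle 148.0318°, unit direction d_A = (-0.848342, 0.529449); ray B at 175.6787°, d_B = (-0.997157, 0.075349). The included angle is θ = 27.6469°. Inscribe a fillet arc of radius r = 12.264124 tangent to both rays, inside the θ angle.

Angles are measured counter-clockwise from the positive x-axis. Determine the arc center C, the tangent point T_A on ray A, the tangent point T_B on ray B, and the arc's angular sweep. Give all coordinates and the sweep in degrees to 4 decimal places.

center=(-48.3745,33.1969) T_A=(-41.8813,43.6011) T_B=(-49.2986,20.9677) sweep=152.3531

bisector direction at 161.8553° = (-0.950273,0.311419)
center distance |VC| = r/sin(θ/2) = 12.264124/sin(13.8234°) = 51.329166
C = V + |VC|·bis = (-48.3745,33.1969)
T_A = V + ((C−V)·d_A)·d_A = V + 49.8425·d_A = (-41.8813,43.6011)
T_B = V + ((C−V)·d_B)·d_B = V + 49.8425·d_B = (-49.2986,20.9677)
sweep = 180° − θ = 152.3531°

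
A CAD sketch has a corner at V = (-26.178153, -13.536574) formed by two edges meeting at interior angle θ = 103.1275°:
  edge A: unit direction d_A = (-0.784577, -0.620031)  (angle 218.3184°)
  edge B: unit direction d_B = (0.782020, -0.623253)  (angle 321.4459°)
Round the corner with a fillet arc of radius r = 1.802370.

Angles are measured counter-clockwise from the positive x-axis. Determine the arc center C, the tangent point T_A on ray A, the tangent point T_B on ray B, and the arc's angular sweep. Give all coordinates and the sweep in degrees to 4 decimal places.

bisector direction at 269.8822° = (-0.002057,-0.999998)
center distance |VC| = r/sin(θ/2) = 1.802370/sin(51.5637°) = 2.300995
C = V + |VC|·bis = (-26.1829,-15.8376)
T_A = V + ((C−V)·d_A)·d_A = V + 1.4304·d_A = (-27.3004,-14.4235)
T_B = V + ((C−V)·d_B)·d_B = V + 1.4304·d_B = (-25.0596,-14.4281)
sweep = 180° − θ = 76.8725°

center=(-26.1829,-15.8376) T_A=(-27.3004,-14.4235) T_B=(-25.0596,-14.4281) sweep=76.8725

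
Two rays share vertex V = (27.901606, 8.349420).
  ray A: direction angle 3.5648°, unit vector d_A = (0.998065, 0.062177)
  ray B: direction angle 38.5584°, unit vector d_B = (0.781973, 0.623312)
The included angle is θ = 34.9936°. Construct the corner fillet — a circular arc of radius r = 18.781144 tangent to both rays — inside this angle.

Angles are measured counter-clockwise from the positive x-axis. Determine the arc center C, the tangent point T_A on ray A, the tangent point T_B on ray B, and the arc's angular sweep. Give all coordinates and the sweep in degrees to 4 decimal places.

center=(86.1963,30.7986) T_A=(87.3641,12.0538) T_B=(74.4898,45.4850) sweep=145.0064

bisector direction at 21.0616° = (0.933195,0.359371)
center distance |VC| = r/sin(θ/2) = 18.781144/sin(17.4968°) = 62.467939
C = V + |VC|·bis = (86.1963,30.7986)
T_A = V + ((C−V)·d_A)·d_A = V + 59.5778·d_A = (87.3641,12.0538)
T_B = V + ((C−V)·d_B)·d_B = V + 59.5778·d_B = (74.4898,45.4850)
sweep = 180° − θ = 145.0064°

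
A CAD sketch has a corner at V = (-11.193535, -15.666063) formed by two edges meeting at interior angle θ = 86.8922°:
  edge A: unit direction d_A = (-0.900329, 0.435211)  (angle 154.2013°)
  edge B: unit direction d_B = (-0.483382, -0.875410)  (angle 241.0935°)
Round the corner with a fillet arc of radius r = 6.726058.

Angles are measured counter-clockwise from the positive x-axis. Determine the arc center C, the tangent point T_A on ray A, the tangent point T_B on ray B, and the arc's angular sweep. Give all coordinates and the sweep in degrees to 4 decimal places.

bisector direction at 197.6474° = (-0.952940,-0.303158)
center distance |VC| = r/sin(θ/2) = 6.726058/sin(43.4461°) = 9.780912
C = V + |VC|·bis = (-20.5142,-18.6312)
T_A = V + ((C−V)·d_A)·d_A = V + 7.1012·d_A = (-17.5869,-12.5756)
T_B = V + ((C−V)·d_B)·d_B = V + 7.1012·d_B = (-14.6261,-21.8825)
sweep = 180° − θ = 93.1078°

center=(-20.5142,-18.6312) T_A=(-17.5869,-12.5756) T_B=(-14.6261,-21.8825) sweep=93.1078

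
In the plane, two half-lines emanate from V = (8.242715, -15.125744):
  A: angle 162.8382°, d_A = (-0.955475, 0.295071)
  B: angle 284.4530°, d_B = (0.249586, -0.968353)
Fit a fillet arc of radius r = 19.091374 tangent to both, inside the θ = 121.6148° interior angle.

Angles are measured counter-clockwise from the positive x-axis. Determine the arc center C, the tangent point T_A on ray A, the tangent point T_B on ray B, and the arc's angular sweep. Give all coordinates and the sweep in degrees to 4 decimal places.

center=(-7.5822,-30.2197) T_A=(-1.9489,-11.9783) T_B=(10.9049,-25.4547) sweep=58.3852

bisector direction at 223.6456° = (-0.723623,-0.690196)
center distance |VC| = r/sin(θ/2) = 19.091374/sin(60.8074°) = 21.869073
C = V + |VC|·bis = (-7.5822,-30.2197)
T_A = V + ((C−V)·d_A)·d_A = V + 10.6666·d_A = (-1.9489,-11.9783)
T_B = V + ((C−V)·d_B)·d_B = V + 10.6666·d_B = (10.9049,-25.4547)
sweep = 180° − θ = 58.3852°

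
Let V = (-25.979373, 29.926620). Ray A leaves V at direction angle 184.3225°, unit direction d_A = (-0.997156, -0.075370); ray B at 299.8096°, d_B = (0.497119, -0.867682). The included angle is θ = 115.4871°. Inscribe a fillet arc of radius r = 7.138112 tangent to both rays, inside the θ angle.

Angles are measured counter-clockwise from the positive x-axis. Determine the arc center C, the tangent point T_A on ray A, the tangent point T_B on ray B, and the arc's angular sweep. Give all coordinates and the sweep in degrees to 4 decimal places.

bisector direction at 242.0661° = (-0.468453,-0.883488)
center distance |VC| = r/sin(θ/2) = 7.138112/sin(57.7435°) = 8.440800
C = V + |VC|·bis = (-29.9335,22.4693)
T_A = V + ((C−V)·d_A)·d_A = V + 4.5049·d_A = (-30.4715,29.5871)
T_B = V + ((C−V)·d_B)·d_B = V + 4.5049·d_B = (-23.7399,26.0178)
sweep = 180° − θ = 64.5129°

center=(-29.9335,22.4693) T_A=(-30.4715,29.5871) T_B=(-23.7399,26.0178) sweep=64.5129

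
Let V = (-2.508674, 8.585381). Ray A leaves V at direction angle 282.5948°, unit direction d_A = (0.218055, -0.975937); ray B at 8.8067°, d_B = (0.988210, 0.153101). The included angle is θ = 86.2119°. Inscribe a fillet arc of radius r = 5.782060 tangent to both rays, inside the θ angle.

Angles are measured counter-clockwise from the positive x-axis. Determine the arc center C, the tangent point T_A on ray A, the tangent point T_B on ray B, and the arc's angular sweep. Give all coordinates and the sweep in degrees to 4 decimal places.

bisector direction at 325.7008° = (0.826106,-0.563515)
center distance |VC| = r/sin(θ/2) = 5.782060/sin(43.1059°) = 8.461350
C = V + |VC|·bis = (4.4813,3.8173)
T_A = V + ((C−V)·d_A)·d_A = V + 6.1776·d_A = (-1.1616,2.5565)
T_B = V + ((C−V)·d_B)·d_B = V + 6.1776·d_B = (3.5961,9.5312)
sweep = 180° − θ = 93.7881°

center=(4.4813,3.8173) T_A=(-1.1616,2.5565) T_B=(3.5961,9.5312) sweep=93.7881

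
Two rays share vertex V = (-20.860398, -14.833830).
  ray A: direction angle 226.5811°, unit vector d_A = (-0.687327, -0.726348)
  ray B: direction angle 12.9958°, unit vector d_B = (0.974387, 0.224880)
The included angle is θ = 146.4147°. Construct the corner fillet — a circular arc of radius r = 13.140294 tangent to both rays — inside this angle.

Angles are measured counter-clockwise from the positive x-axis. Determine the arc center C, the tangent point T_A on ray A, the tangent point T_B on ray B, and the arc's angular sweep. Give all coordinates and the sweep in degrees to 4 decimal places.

center=(-14.0415,-26.7458) T_A=(-23.5860,-17.7141) T_B=(-16.9965,-13.9421) sweep=33.5853

bisector direction at 299.7885° = (0.496799,-0.867866)
center distance |VC| = r/sin(θ/2) = 13.140294/sin(73.2074°) = 13.725601
C = V + |VC|·bis = (-14.0415,-26.7458)
T_A = V + ((C−V)·d_A)·d_A = V + 3.9654·d_A = (-23.5860,-17.7141)
T_B = V + ((C−V)·d_B)·d_B = V + 3.9654·d_B = (-16.9965,-13.9421)
sweep = 180° − θ = 33.5853°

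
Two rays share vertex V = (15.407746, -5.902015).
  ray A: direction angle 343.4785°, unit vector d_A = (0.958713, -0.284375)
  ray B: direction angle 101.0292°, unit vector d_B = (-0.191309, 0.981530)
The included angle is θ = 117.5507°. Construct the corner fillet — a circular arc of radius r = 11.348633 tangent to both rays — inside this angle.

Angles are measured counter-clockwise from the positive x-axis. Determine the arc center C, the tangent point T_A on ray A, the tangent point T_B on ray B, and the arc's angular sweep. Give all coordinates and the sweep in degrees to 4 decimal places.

center=(25.2306,3.0217) T_A=(22.0034,-7.8584) T_B=(14.0916,0.8506) sweep=62.4493

bisector direction at 42.2538° = (0.740173,0.672417)
center distance |VC| = r/sin(θ/2) = 11.348633/sin(58.7754°) = 13.271062
C = V + |VC|·bis = (25.2306,3.0217)
T_A = V + ((C−V)·d_A)·d_A = V + 6.8797·d_A = (22.0034,-7.8584)
T_B = V + ((C−V)·d_B)·d_B = V + 6.8797·d_B = (14.0916,0.8506)
sweep = 180° − θ = 62.4493°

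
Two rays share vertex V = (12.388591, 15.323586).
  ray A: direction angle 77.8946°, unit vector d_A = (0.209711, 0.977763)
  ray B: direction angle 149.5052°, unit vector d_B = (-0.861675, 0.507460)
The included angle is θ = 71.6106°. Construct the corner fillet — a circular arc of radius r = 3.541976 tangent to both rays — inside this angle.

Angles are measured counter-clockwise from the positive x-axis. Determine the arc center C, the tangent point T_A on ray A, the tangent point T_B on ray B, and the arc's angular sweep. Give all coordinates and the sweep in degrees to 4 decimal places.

center=(9.9551,20.8673) T_A=(13.4183,20.1245) T_B=(8.1577,17.8153) sweep=108.3894

bisector direction at 113.6999° = (-0.401946,0.915663)
center distance |VC| = r/sin(θ/2) = 3.541976/sin(35.8053°) = 6.054321
C = V + |VC|·bis = (9.9551,20.8673)
T_A = V + ((C−V)·d_A)·d_A = V + 4.9101·d_A = (13.4183,20.1245)
T_B = V + ((C−V)·d_B)·d_B = V + 4.9101·d_B = (8.1577,17.8153)
sweep = 180° − θ = 108.3894°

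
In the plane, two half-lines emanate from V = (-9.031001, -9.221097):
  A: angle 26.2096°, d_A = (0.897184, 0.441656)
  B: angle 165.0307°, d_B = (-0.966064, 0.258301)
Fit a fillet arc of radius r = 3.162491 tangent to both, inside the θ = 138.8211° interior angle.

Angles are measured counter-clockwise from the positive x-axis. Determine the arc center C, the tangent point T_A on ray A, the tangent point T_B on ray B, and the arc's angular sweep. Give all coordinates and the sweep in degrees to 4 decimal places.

bisector direction at 95.6201° = (-0.097933,0.995193)
center distance |VC| = r/sin(θ/2) = 3.162491/sin(69.4106°) = 3.378281
C = V + |VC|·bis = (-9.3618,-5.8591)
T_A = V + ((C−V)·d_A)·d_A = V + 1.1880·d_A = (-7.9651,-8.6964)
T_B = V + ((C−V)·d_B)·d_B = V + 1.1880·d_B = (-10.1787,-8.9142)
sweep = 180° − θ = 41.1789°

center=(-9.3618,-5.8591) T_A=(-7.9651,-8.6964) T_B=(-10.1787,-8.9142) sweep=41.1789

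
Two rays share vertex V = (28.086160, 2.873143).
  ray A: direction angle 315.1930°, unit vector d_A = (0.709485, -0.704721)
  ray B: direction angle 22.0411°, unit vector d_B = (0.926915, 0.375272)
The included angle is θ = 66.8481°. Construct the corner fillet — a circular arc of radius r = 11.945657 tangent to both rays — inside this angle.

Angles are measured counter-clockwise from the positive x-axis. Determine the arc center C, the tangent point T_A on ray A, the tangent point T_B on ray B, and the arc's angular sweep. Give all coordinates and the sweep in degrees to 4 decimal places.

bisector direction at 348.6171° = (0.980330,-0.197366)
center distance |VC| = r/sin(θ/2) = 11.945657/sin(33.4241°) = 21.686605
C = V + |VC|·bis = (49.3462,-1.4070)
T_A = V + ((C−V)·d_A)·d_A = V + 18.1000·d_A = (40.9278,-9.8823)
T_B = V + ((C−V)·d_B)·d_B = V + 18.1000·d_B = (44.8633,9.6656)
sweep = 180° − θ = 113.1519°

center=(49.3462,-1.4070) T_A=(40.9278,-9.8823) T_B=(44.8633,9.6656) sweep=113.1519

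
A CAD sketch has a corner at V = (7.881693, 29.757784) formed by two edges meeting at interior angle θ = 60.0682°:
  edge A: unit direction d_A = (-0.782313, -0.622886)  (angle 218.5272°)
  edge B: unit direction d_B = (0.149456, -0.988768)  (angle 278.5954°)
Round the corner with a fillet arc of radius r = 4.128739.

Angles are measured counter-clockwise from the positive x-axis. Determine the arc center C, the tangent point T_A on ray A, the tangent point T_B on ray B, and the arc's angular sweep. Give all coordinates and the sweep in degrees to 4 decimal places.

center=(4.8666,22.0796) T_A=(2.2949,25.3095) T_B=(8.9490,22.6966) sweep=119.9318

bisector direction at 248.5613° = (-0.365506,-0.930809)
center distance |VC| = r/sin(θ/2) = 4.128739/sin(30.0341°) = 8.248976
C = V + |VC|·bis = (4.8666,22.0796)
T_A = V + ((C−V)·d_A)·d_A = V + 7.1414·d_A = (2.2949,25.3095)
T_B = V + ((C−V)·d_B)·d_B = V + 7.1414·d_B = (8.9490,22.6966)
sweep = 180° − θ = 119.9318°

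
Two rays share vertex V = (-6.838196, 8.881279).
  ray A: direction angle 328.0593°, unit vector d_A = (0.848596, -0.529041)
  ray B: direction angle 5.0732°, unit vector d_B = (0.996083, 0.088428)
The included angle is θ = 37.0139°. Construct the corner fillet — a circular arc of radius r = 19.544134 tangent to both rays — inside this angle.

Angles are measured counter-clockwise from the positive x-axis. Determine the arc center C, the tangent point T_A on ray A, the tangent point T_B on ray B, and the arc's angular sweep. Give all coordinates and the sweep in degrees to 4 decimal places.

bisector direction at 346.5663° = (0.972639,-0.232321)
center distance |VC| = r/sin(θ/2) = 19.544134/sin(18.5069°) = 61.571903
C = V + |VC|·bis = (53.0491,-5.4232)
T_A = V + ((C−V)·d_A)·d_A = V + 58.3877·d_A = (42.7094,-22.0082)
T_B = V + ((C−V)·d_B)·d_B = V + 58.3877·d_B = (51.3208,14.0444)
sweep = 180° − θ = 142.9861°

center=(53.0491,-5.4232) T_A=(42.7094,-22.0082) T_B=(51.3208,14.0444) sweep=142.9861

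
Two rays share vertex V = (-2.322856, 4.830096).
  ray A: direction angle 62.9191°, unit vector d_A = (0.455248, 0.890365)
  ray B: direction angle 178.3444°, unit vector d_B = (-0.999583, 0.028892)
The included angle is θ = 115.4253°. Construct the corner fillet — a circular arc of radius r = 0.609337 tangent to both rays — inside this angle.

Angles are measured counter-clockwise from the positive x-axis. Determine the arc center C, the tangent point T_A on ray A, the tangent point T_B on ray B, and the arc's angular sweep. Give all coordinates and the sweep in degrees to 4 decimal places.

center=(-2.6901,5.4503) T_A=(-2.1476,5.1729) T_B=(-2.7077,4.8412) sweep=64.5747

bisector direction at 120.6317° = (-0.509518,0.860460)
center distance |VC| = r/sin(θ/2) = 0.609337/sin(57.7126°) = 0.720785
C = V + |VC|·bis = (-2.6901,5.4503)
T_A = V + ((C−V)·d_A)·d_A = V + 0.3850·d_A = (-2.1476,5.1729)
T_B = V + ((C−V)·d_B)·d_B = V + 0.3850·d_B = (-2.7077,4.8412)
sweep = 180° − θ = 64.5747°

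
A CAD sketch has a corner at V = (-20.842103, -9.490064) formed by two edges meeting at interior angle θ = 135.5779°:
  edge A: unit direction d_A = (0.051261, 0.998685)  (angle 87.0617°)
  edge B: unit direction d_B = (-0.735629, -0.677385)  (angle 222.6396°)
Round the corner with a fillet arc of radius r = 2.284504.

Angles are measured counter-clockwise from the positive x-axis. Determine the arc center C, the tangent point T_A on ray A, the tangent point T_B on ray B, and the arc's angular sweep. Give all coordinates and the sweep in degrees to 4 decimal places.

bisector direction at 154.8507° = (-0.905203,0.424979)
center distance |VC| = r/sin(θ/2) = 2.284504/sin(67.7889°) = 2.467606
C = V + |VC|·bis = (-23.0758,-8.4414)
T_A = V + ((C−V)·d_A)·d_A = V + 0.9328·d_A = (-20.7943,-8.5585)
T_B = V + ((C−V)·d_B)·d_B = V + 0.9328·d_B = (-21.5283,-10.1219)
sweep = 180° − θ = 44.4221°

center=(-23.0758,-8.4414) T_A=(-20.7943,-8.5585) T_B=(-21.5283,-10.1219) sweep=44.4221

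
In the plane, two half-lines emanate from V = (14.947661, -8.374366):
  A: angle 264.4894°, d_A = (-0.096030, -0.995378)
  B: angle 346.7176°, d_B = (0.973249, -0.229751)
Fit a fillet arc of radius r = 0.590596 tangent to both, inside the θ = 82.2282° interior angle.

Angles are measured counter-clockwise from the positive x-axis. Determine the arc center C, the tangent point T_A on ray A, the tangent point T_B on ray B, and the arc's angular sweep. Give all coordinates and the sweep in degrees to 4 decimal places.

center=(15.4705,-9.1046) T_A=(14.8827,-9.0479) T_B=(15.6062,-8.5298) sweep=97.7718

bisector direction at 305.6035° = (0.582173,-0.813065)
center distance |VC| = r/sin(θ/2) = 0.590596/sin(41.1141°) = 0.898162
C = V + |VC|·bis = (15.4705,-9.1046)
T_A = V + ((C−V)·d_A)·d_A = V + 0.6767·d_A = (14.8827,-9.0479)
T_B = V + ((C−V)·d_B)·d_B = V + 0.6767·d_B = (15.6062,-8.5298)
sweep = 180° − θ = 97.7718°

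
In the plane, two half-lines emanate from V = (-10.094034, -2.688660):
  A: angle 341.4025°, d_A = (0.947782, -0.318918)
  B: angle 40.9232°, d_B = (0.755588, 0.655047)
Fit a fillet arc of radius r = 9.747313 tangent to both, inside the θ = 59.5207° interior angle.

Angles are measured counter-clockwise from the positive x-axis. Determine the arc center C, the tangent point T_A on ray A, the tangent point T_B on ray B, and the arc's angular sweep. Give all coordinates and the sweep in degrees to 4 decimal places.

bisector direction at 11.1628° = (0.981081,0.193598)
center distance |VC| = r/sin(θ/2) = 9.747313/sin(29.7603°) = 19.637060
C = V + |VC|·bis = (9.1715,1.1130)
T_A = V + ((C−V)·d_A)·d_A = V + 17.0471·d_A = (6.0629,-8.1253)
T_B = V + ((C−V)·d_B)·d_B = V + 17.0471·d_B = (2.7866,8.4780)
sweep = 180° − θ = 120.4793°

center=(9.1715,1.1130) T_A=(6.0629,-8.1253) T_B=(2.7866,8.4780) sweep=120.4793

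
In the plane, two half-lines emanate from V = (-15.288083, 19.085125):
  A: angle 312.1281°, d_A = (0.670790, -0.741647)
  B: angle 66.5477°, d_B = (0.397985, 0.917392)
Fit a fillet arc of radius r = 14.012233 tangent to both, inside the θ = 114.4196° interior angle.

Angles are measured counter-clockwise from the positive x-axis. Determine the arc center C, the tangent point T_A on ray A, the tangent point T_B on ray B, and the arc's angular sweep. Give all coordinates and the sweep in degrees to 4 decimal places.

bisector direction at 9.3379° = (0.986749,0.162257)
center distance |VC| = r/sin(θ/2) = 14.012233/sin(57.2098°) = 16.668148
C = V + |VC|·bis = (1.1592,21.7896)
T_A = V + ((C−V)·d_A)·d_A = V + 9.0269·d_A = (-9.2329,12.3904)
T_B = V + ((C−V)·d_B)·d_B = V + 9.0269·d_B = (-11.6955,27.3663)
sweep = 180° − θ = 65.5804°

center=(1.1592,21.7896) T_A=(-9.2329,12.3904) T_B=(-11.6955,27.3663) sweep=65.5804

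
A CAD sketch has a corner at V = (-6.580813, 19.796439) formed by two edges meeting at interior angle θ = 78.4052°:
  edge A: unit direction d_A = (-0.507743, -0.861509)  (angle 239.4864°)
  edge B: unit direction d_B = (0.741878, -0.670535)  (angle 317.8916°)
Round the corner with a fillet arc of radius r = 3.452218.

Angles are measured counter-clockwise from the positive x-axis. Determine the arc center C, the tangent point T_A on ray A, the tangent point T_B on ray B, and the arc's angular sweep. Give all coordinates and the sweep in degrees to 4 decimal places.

bisector direction at 278.6890° = (0.151071,-0.988523)
center distance |VC| = r/sin(θ/2) = 3.452218/sin(39.2026°) = 5.461813
C = V + |VC|·bis = (-5.7557,14.3973)
T_A = V + ((C−V)·d_A)·d_A = V + 4.2324·d_A = (-8.7298,16.1502)
T_B = V + ((C−V)·d_B)·d_B = V + 4.2324·d_B = (-3.4409,16.9584)
sweep = 180° − θ = 101.5948°

center=(-5.7557,14.3973) T_A=(-8.7298,16.1502) T_B=(-3.4409,16.9584) sweep=101.5948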